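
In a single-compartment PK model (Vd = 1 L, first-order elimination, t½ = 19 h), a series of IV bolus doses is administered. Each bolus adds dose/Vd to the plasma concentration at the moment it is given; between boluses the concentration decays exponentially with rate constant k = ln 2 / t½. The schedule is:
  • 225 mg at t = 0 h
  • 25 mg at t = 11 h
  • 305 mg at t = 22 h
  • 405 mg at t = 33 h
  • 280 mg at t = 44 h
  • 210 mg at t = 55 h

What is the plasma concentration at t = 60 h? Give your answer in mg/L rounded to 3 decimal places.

k = ln 2 / 19 = 0.03648 per h
Dose 1 (225 mg at t=0 h): 225·exp(−0.03648·60) = 25.209 mg/L
Dose 2 (25 mg at t=11 h): 25·exp(−0.03648·49) = 4.184 mg/L
Dose 3 (305 mg at t=22 h): 305·exp(−0.03648·38) = 76.250 mg/L
Dose 4 (405 mg at t=33 h): 405·exp(−0.03648·27) = 151.243 mg/L
Dose 5 (280 mg at t=44 h): 280·exp(−0.03648·16) = 156.192 mg/L
Dose 6 (210 mg at t=55 h): 210·exp(−0.03648·5) = 174.985 mg/L
C(60) = 25.209 + 4.184 + 76.250 + 151.243 + 156.192 + 174.985 = 588.064 mg/L

588.064 mg/L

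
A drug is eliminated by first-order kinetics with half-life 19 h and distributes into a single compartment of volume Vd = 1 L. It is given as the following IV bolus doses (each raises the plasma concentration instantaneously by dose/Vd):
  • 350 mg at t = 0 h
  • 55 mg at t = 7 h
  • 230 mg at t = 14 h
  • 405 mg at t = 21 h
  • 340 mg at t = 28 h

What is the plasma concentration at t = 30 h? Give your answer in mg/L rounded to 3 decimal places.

k = ln 2 / 19 = 0.03648 per h
Dose 1 (350 mg at t=0 h): 350·exp(−0.03648·30) = 117.154 mg/L
Dose 2 (55 mg at t=7 h): 55·exp(−0.03648·23) = 23.766 mg/L
Dose 3 (230 mg at t=14 h): 230·exp(−0.03648·16) = 128.301 mg/L
Dose 4 (405 mg at t=21 h): 405·exp(−0.03648·9) = 291.650 mg/L
Dose 5 (340 mg at t=28 h): 340·exp(−0.03648·2) = 316.076 mg/L
C(30) = 117.154 + 23.766 + 128.301 + 291.650 + 316.076 = 876.947 mg/L

876.947 mg/L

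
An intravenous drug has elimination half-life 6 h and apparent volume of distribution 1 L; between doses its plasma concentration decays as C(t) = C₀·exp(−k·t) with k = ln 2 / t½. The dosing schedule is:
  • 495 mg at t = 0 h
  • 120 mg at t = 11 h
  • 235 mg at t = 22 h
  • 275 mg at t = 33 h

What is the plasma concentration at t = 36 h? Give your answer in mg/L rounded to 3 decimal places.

k = ln 2 / 6 = 0.11552 per h
Dose 1 (495 mg at t=0 h): 495·exp(−0.11552·36) = 7.734 mg/L
Dose 2 (120 mg at t=11 h): 120·exp(−0.11552·25) = 6.682 mg/L
Dose 3 (235 mg at t=22 h): 235·exp(−0.11552·14) = 46.630 mg/L
Dose 4 (275 mg at t=33 h): 275·exp(−0.11552·3) = 194.454 mg/L
C(36) = 7.734 + 6.682 + 46.630 + 194.454 = 255.500 mg/L

255.500 mg/L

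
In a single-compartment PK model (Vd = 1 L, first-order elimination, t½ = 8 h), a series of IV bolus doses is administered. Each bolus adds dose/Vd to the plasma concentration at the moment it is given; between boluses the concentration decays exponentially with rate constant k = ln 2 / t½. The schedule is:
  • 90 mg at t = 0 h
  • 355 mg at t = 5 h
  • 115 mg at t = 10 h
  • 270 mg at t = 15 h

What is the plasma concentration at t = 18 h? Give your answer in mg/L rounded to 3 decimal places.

k = ln 2 / 8 = 0.08664 per h
Dose 1 (90 mg at t=0 h): 90·exp(−0.08664·18) = 18.920 mg/L
Dose 2 (355 mg at t=5 h): 355·exp(−0.08664·13) = 115.095 mg/L
Dose 3 (115 mg at t=10 h): 115·exp(−0.08664·8) = 57.500 mg/L
Dose 4 (270 mg at t=15 h): 270·exp(−0.08664·3) = 208.198 mg/L
C(18) = 18.920 + 115.095 + 57.500 + 208.198 = 399.713 mg/L

399.713 mg/L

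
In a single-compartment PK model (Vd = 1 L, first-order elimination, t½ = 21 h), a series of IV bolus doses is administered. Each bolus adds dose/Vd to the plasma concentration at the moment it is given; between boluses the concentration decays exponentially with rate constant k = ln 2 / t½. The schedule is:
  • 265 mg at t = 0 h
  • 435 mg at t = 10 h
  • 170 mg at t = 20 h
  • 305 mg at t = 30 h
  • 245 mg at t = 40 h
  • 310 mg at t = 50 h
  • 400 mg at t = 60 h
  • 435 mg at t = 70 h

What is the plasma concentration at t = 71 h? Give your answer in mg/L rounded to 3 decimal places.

k = ln 2 / 21 = 0.03301 per h
Dose 1 (265 mg at t=0 h): 265·exp(−0.03301·71) = 25.438 mg/L
Dose 2 (435 mg at t=10 h): 435·exp(−0.03301·61) = 58.086 mg/L
Dose 3 (170 mg at t=20 h): 170·exp(−0.03301·51) = 31.577 mg/L
Dose 4 (305 mg at t=30 h): 305·exp(−0.03301·41) = 78.809 mg/L
Dose 5 (245 mg at t=40 h): 245·exp(−0.03301·31) = 88.062 mg/L
Dose 6 (310 mg at t=50 h): 310·exp(−0.03301·21) = 155.000 mg/L
Dose 7 (400 mg at t=60 h): 400·exp(−0.03301·11) = 278.213 mg/L
Dose 8 (435 mg at t=70 h): 435·exp(−0.03301·1) = 420.876 mg/L
C(71) = 25.438 + 58.086 + 31.577 + 78.809 + 88.062 + 155.000 + 278.213 + 420.876 = 1136.061 mg/L

1136.061 mg/L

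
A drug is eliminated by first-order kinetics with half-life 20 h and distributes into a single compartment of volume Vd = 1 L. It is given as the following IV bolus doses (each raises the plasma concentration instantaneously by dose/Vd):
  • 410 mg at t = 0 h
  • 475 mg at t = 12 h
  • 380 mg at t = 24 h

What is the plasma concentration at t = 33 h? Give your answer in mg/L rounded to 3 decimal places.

638.229 mg/L

k = ln 2 / 20 = 0.03466 per h
Dose 1 (410 mg at t=0 h): 410·exp(−0.03466·33) = 130.642 mg/L
Dose 2 (475 mg at t=12 h): 475·exp(−0.03466·21) = 229.410 mg/L
Dose 3 (380 mg at t=24 h): 380·exp(−0.03466·9) = 278.176 mg/L
C(33) = 130.642 + 229.410 + 278.176 = 638.229 mg/L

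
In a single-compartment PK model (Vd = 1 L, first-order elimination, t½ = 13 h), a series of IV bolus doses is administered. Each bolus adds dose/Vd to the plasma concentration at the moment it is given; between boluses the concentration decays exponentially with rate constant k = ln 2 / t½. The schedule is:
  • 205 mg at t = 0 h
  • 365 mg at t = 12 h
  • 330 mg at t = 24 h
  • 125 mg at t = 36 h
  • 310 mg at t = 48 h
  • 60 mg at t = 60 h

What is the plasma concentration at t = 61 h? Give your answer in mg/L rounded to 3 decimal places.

k = ln 2 / 13 = 0.05332 per h
Dose 1 (205 mg at t=0 h): 205·exp(−0.05332·61) = 7.929 mg/L
Dose 2 (365 mg at t=12 h): 365·exp(−0.05332·49) = 26.770 mg/L
Dose 3 (330 mg at t=24 h): 330·exp(−0.05332·37) = 45.892 mg/L
Dose 4 (125 mg at t=36 h): 125·exp(−0.05332·25) = 32.961 mg/L
Dose 5 (310 mg at t=48 h): 310·exp(−0.05332·13) = 155.000 mg/L
Dose 6 (60 mg at t=60 h): 60·exp(−0.05332·1) = 56.885 mg/L
C(61) = 7.929 + 26.770 + 45.892 + 32.961 + 155.000 + 56.885 = 325.437 mg/L

325.437 mg/L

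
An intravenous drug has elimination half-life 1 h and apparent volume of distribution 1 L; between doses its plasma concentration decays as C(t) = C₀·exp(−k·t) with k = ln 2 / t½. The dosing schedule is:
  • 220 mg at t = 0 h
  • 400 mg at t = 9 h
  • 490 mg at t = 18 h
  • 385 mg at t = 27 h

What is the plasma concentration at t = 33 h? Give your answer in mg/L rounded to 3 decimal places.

6.031 mg/L

k = ln 2 / 1 = 0.69315 per h
Dose 1 (220 mg at t=0 h): 220·exp(−0.69315·33) = 0.000 mg/L
Dose 2 (400 mg at t=9 h): 400·exp(−0.69315·24) = 0.000 mg/L
Dose 3 (490 mg at t=18 h): 490·exp(−0.69315·15) = 0.015 mg/L
Dose 4 (385 mg at t=27 h): 385·exp(−0.69315·6) = 6.016 mg/L
C(33) = 0.000 + 0.000 + 0.015 + 6.016 = 6.031 mg/L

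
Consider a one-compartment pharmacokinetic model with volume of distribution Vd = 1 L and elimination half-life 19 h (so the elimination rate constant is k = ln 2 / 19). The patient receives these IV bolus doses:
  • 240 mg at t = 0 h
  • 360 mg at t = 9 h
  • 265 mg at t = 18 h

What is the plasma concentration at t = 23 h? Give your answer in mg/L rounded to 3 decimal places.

k = ln 2 / 19 = 0.03648 per h
Dose 1 (240 mg at t=0 h): 240·exp(−0.03648·23) = 103.707 mg/L
Dose 2 (360 mg at t=9 h): 360·exp(−0.03648·14) = 216.018 mg/L
Dose 3 (265 mg at t=18 h): 265·exp(−0.03648·5) = 220.814 mg/L
C(23) = 103.707 + 216.018 + 220.814 = 540.540 mg/L

540.540 mg/L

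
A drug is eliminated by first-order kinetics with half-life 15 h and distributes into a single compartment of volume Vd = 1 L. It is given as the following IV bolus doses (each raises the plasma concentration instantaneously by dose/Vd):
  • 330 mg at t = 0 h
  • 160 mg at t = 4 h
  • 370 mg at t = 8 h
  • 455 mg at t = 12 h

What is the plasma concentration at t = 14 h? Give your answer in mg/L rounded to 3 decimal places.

968.839 mg/L

k = ln 2 / 15 = 0.04621 per h
Dose 1 (330 mg at t=0 h): 330·exp(−0.04621·14) = 172.804 mg/L
Dose 2 (160 mg at t=4 h): 160·exp(−0.04621·10) = 100.794 mg/L
Dose 3 (370 mg at t=8 h): 370·exp(−0.04621·6) = 280.408 mg/L
Dose 4 (455 mg at t=12 h): 455·exp(−0.04621·2) = 414.834 mg/L
C(14) = 172.804 + 100.794 + 280.408 + 414.834 = 968.839 mg/L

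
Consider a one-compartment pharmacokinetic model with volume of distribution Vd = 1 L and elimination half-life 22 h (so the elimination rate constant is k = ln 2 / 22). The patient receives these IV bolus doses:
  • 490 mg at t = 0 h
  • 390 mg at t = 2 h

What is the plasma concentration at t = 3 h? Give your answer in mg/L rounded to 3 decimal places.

k = ln 2 / 22 = 0.03151 per h
Dose 1 (490 mg at t=0 h): 490·exp(−0.03151·3) = 445.807 mg/L
Dose 2 (390 mg at t=2 h): 390·exp(−0.03151·1) = 377.904 mg/L
C(3) = 445.807 + 377.904 = 823.711 mg/L

823.711 mg/L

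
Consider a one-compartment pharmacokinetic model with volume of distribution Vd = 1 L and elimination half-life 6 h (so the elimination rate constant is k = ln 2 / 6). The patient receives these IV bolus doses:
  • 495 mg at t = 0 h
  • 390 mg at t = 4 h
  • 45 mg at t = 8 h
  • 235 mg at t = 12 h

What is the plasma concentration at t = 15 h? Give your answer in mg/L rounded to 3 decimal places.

383.160 mg/L

k = ln 2 / 6 = 0.11552 per h
Dose 1 (495 mg at t=0 h): 495·exp(−0.11552·15) = 87.504 mg/L
Dose 2 (390 mg at t=4 h): 390·exp(−0.11552·11) = 109.440 mg/L
Dose 3 (45 mg at t=8 h): 45·exp(−0.11552·7) = 20.045 mg/L
Dose 4 (235 mg at t=12 h): 235·exp(−0.11552·3) = 166.170 mg/L
C(15) = 87.504 + 109.440 + 20.045 + 166.170 = 383.160 mg/L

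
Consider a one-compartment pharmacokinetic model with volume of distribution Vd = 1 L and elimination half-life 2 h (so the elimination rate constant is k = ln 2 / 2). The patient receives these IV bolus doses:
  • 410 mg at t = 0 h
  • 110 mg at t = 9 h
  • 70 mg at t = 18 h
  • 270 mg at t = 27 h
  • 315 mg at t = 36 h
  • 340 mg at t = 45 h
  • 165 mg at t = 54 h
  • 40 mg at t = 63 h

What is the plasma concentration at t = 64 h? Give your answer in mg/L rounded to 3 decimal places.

33.930 mg/L

k = ln 2 / 2 = 0.34657 per h
Dose 1 (410 mg at t=0 h): 410·exp(−0.34657·64) = 0.000 mg/L
Dose 2 (110 mg at t=9 h): 110·exp(−0.34657·55) = 0.000 mg/L
Dose 3 (70 mg at t=18 h): 70·exp(−0.34657·46) = 0.000 mg/L
Dose 4 (270 mg at t=27 h): 270·exp(−0.34657·37) = 0.001 mg/L
Dose 5 (315 mg at t=36 h): 315·exp(−0.34657·28) = 0.019 mg/L
Dose 6 (340 mg at t=45 h): 340·exp(−0.34657·19) = 0.470 mg/L
Dose 7 (165 mg at t=54 h): 165·exp(−0.34657·10) = 5.156 mg/L
Dose 8 (40 mg at t=63 h): 40·exp(−0.34657·1) = 28.284 mg/L
C(64) = 0.000 + 0.000 + 0.000 + 0.001 + 0.019 + 0.470 + 5.156 + 28.284 = 33.930 mg/L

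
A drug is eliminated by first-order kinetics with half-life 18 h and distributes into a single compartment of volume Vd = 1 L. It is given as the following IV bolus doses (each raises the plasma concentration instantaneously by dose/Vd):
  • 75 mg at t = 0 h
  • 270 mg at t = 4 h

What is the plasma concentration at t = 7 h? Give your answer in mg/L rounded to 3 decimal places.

297.821 mg/L

k = ln 2 / 18 = 0.03851 per h
Dose 1 (75 mg at t=0 h): 75·exp(−0.03851·7) = 57.279 mg/L
Dose 2 (270 mg at t=4 h): 270·exp(−0.03851·3) = 240.543 mg/L
C(7) = 57.279 + 240.543 = 297.821 mg/L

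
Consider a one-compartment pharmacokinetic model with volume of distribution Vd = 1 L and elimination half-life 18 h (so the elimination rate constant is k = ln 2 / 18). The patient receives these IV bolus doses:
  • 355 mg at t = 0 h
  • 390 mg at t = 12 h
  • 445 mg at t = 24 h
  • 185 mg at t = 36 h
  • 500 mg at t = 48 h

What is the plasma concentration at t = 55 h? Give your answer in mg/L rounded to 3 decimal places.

k = ln 2 / 18 = 0.03851 per h
Dose 1 (355 mg at t=0 h): 355·exp(−0.03851·55) = 42.699 mg/L
Dose 2 (390 mg at t=12 h): 390·exp(−0.03851·43) = 74.462 mg/L
Dose 3 (445 mg at t=24 h): 445·exp(−0.03851·31) = 134.871 mg/L
Dose 4 (185 mg at t=36 h): 185·exp(−0.03851·19) = 89.006 mg/L
Dose 5 (500 mg at t=48 h): 500·exp(−0.03851·7) = 381.859 mg/L
C(55) = 42.699 + 74.462 + 134.871 + 89.006 + 381.859 = 722.897 mg/L

722.897 mg/L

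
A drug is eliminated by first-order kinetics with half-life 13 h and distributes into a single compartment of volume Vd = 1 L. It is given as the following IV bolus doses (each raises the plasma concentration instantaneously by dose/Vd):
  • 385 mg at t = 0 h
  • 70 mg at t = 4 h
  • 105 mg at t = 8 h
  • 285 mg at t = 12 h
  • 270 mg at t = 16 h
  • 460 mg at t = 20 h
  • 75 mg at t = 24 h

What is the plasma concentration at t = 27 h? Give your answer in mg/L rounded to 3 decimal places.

k = ln 2 / 13 = 0.05332 per h
Dose 1 (385 mg at t=0 h): 385·exp(−0.05332·27) = 91.252 mg/L
Dose 2 (70 mg at t=4 h): 70·exp(−0.05332·23) = 20.536 mg/L
Dose 3 (105 mg at t=8 h): 105·exp(−0.05332·19) = 38.126 mg/L
Dose 4 (285 mg at t=12 h): 285·exp(−0.05332·15) = 128.086 mg/L
Dose 5 (270 mg at t=16 h): 270·exp(−0.05332·11) = 150.192 mg/L
Dose 6 (460 mg at t=20 h): 460·exp(−0.05332·7) = 316.712 mg/L
Dose 7 (75 mg at t=24 h): 75·exp(−0.05332·3) = 63.914 mg/L
C(27) = 91.252 + 20.536 + 38.126 + 128.086 + 150.192 + 316.712 + 63.914 = 808.818 mg/L

808.818 mg/L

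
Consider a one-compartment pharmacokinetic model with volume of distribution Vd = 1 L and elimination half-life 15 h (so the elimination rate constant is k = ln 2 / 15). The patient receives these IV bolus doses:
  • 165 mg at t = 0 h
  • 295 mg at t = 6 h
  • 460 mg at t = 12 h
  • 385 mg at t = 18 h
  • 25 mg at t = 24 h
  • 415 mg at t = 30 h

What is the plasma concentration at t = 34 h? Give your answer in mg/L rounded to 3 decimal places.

826.135 mg/L

k = ln 2 / 15 = 0.04621 per h
Dose 1 (165 mg at t=0 h): 165·exp(−0.04621·34) = 34.289 mg/L
Dose 2 (295 mg at t=6 h): 295·exp(−0.04621·28) = 80.891 mg/L
Dose 3 (460 mg at t=12 h): 460·exp(−0.04621·22) = 166.436 mg/L
Dose 4 (385 mg at t=18 h): 385·exp(−0.04621·16) = 183.807 mg/L
Dose 5 (25 mg at t=24 h): 25·exp(−0.04621·10) = 15.749 mg/L
Dose 6 (415 mg at t=30 h): 415·exp(−0.04621·4) = 344.964 mg/L
C(34) = 34.289 + 80.891 + 166.436 + 183.807 + 15.749 + 344.964 = 826.135 mg/L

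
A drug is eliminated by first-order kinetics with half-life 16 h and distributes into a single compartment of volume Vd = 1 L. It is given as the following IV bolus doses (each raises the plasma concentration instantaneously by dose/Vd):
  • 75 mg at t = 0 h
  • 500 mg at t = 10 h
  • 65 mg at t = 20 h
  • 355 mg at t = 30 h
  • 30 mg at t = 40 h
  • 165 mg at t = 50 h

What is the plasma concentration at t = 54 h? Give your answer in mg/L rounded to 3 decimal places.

377.073 mg/L

k = ln 2 / 16 = 0.04332 per h
Dose 1 (75 mg at t=0 h): 75·exp(−0.04332·54) = 7.229 mg/L
Dose 2 (500 mg at t=10 h): 500·exp(−0.04332·44) = 74.325 mg/L
Dose 3 (65 mg at t=20 h): 65·exp(−0.04332·34) = 14.901 mg/L
Dose 4 (355 mg at t=30 h): 355·exp(−0.04332·24) = 125.511 mg/L
Dose 5 (30 mg at t=40 h): 30·exp(−0.04332·14) = 16.358 mg/L
Dose 6 (165 mg at t=50 h): 165·exp(−0.04332·4) = 138.748 mg/L
C(54) = 7.229 + 74.325 + 14.901 + 125.511 + 16.358 + 138.748 = 377.073 mg/L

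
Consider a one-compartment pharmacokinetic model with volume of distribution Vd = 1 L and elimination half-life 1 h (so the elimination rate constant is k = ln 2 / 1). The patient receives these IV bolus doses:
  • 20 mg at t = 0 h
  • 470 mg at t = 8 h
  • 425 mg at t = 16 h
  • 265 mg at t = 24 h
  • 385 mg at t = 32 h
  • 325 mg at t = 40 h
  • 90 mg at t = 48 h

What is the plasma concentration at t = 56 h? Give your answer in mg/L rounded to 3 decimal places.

k = ln 2 / 1 = 0.69315 per h
Dose 1 (20 mg at t=0 h): 20·exp(−0.69315·56) = 0.000 mg/L
Dose 2 (470 mg at t=8 h): 470·exp(−0.69315·48) = 0.000 mg/L
Dose 3 (425 mg at t=16 h): 425·exp(−0.69315·40) = 0.000 mg/L
Dose 4 (265 mg at t=24 h): 265·exp(−0.69315·32) = 0.000 mg/L
Dose 5 (385 mg at t=32 h): 385·exp(−0.69315·24) = 0.000 mg/L
Dose 6 (325 mg at t=40 h): 325·exp(−0.69315·16) = 0.005 mg/L
Dose 7 (90 mg at t=48 h): 90·exp(−0.69315·8) = 0.352 mg/L
C(56) = 0.000 + 0.000 + 0.000 + 0.000 + 0.000 + 0.005 + 0.352 = 0.357 mg/L

0.357 mg/L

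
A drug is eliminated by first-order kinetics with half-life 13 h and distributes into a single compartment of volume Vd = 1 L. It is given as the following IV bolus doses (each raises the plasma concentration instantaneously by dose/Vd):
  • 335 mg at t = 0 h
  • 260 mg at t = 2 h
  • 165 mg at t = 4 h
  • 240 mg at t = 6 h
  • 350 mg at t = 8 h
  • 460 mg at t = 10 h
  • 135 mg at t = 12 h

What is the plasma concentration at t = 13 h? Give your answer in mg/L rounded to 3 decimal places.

1367.570 mg/L

k = ln 2 / 13 = 0.05332 per h
Dose 1 (335 mg at t=0 h): 335·exp(−0.05332·13) = 167.500 mg/L
Dose 2 (260 mg at t=2 h): 260·exp(−0.05332·11) = 144.629 mg/L
Dose 3 (165 mg at t=4 h): 165·exp(−0.05332·9) = 102.112 mg/L
Dose 4 (240 mg at t=6 h): 240·exp(−0.05332·7) = 165.241 mg/L
Dose 5 (350 mg at t=8 h): 350·exp(−0.05332·5) = 268.094 mg/L
Dose 6 (460 mg at t=10 h): 460·exp(−0.05332·3) = 392.003 mg/L
Dose 7 (135 mg at t=12 h): 135·exp(−0.05332·1) = 127.990 mg/L
C(13) = 167.500 + 144.629 + 102.112 + 165.241 + 268.094 + 392.003 + 127.990 = 1367.570 mg/L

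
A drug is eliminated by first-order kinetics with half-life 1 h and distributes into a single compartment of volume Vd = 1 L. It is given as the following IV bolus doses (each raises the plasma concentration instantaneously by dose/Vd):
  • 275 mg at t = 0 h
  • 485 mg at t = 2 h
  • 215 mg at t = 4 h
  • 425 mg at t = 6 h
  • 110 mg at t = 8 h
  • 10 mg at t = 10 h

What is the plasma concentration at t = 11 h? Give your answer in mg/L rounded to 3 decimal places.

34.792 mg/L

k = ln 2 / 1 = 0.69315 per h
Dose 1 (275 mg at t=0 h): 275·exp(−0.69315·11) = 0.134 mg/L
Dose 2 (485 mg at t=2 h): 485·exp(−0.69315·9) = 0.947 mg/L
Dose 3 (215 mg at t=4 h): 215·exp(−0.69315·7) = 1.680 mg/L
Dose 4 (425 mg at t=6 h): 425·exp(−0.69315·5) = 13.281 mg/L
Dose 5 (110 mg at t=8 h): 110·exp(−0.69315·3) = 13.750 mg/L
Dose 6 (10 mg at t=10 h): 10·exp(−0.69315·1) = 5.000 mg/L
C(11) = 0.134 + 0.947 + 1.680 + 13.281 + 13.750 + 5.000 = 34.792 mg/L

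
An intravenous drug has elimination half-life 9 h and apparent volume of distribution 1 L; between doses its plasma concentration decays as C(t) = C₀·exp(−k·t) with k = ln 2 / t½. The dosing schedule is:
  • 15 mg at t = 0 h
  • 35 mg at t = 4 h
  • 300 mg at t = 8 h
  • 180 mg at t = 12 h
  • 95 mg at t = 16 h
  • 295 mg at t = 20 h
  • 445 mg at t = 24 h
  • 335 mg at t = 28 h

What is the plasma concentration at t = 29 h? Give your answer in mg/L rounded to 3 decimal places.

k = ln 2 / 9 = 0.07702 per h
Dose 1 (15 mg at t=0 h): 15·exp(−0.07702·29) = 1.607 mg/L
Dose 2 (35 mg at t=4 h): 35·exp(−0.07702·25) = 5.104 mg/L
Dose 3 (300 mg at t=8 h): 300·exp(−0.07702·21) = 59.528 mg/L
Dose 4 (180 mg at t=12 h): 180·exp(−0.07702·17) = 48.603 mg/L
Dose 5 (95 mg at t=16 h): 95·exp(−0.07702·13) = 34.906 mg/L
Dose 6 (295 mg at t=20 h): 295·exp(−0.07702·9) = 147.500 mg/L
Dose 7 (445 mg at t=24 h): 445·exp(−0.07702·5) = 302.776 mg/L
Dose 8 (335 mg at t=28 h): 335·exp(−0.07702·1) = 310.168 mg/L
C(29) = 1.607 + 5.104 + 59.528 + 48.603 + 34.906 + 147.500 + 302.776 + 310.168 = 910.191 mg/L

910.191 mg/L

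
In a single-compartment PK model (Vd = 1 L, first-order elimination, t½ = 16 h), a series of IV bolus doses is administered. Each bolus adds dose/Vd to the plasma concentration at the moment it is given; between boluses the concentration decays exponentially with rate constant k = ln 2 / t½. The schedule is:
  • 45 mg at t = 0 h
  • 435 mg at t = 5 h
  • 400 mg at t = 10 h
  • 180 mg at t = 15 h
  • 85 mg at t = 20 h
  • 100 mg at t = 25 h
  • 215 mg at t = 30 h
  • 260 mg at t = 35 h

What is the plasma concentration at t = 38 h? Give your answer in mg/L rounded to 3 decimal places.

k = ln 2 / 16 = 0.04332 per h
Dose 1 (45 mg at t=0 h): 45·exp(−0.04332·38) = 8.675 mg/L
Dose 2 (435 mg at t=5 h): 435·exp(−0.04332·33) = 104.139 mg/L
Dose 3 (400 mg at t=10 h): 400·exp(−0.04332·28) = 118.921 mg/L
Dose 4 (180 mg at t=15 h): 180·exp(−0.04332·23) = 66.457 mg/L
Dose 5 (85 mg at t=20 h): 85·exp(−0.04332·18) = 38.973 mg/L
Dose 6 (100 mg at t=25 h): 100·exp(−0.04332·13) = 56.939 mg/L
Dose 7 (215 mg at t=30 h): 215·exp(−0.04332·8) = 152.028 mg/L
Dose 8 (260 mg at t=35 h): 260·exp(−0.04332·3) = 228.313 mg/L
C(38) = 8.675 + 104.139 + 118.921 + 66.457 + 38.973 + 56.939 + 152.028 + 228.313 = 774.445 mg/L

774.445 mg/L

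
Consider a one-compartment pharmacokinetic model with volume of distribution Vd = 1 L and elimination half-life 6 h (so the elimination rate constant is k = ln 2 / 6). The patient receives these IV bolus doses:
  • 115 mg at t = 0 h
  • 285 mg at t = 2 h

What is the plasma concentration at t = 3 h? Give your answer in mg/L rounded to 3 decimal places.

335.223 mg/L

k = ln 2 / 6 = 0.11552 per h
Dose 1 (115 mg at t=0 h): 115·exp(−0.11552·3) = 81.317 mg/L
Dose 2 (285 mg at t=2 h): 285·exp(−0.11552·1) = 253.906 mg/L
C(3) = 81.317 + 253.906 = 335.223 mg/L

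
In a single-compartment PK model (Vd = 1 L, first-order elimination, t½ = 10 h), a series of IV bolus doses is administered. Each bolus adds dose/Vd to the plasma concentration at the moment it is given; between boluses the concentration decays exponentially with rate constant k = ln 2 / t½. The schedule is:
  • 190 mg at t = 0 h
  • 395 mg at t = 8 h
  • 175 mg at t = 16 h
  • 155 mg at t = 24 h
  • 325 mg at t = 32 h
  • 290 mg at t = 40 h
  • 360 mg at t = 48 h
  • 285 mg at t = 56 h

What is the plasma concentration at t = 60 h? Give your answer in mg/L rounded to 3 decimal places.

k = ln 2 / 10 = 0.06931 per h
Dose 1 (190 mg at t=0 h): 190·exp(−0.06931·60) = 2.969 mg/L
Dose 2 (395 mg at t=8 h): 395·exp(−0.06931·52) = 10.746 mg/L
Dose 3 (175 mg at t=16 h): 175·exp(−0.06931·44) = 8.289 mg/L
Dose 4 (155 mg at t=24 h): 155·exp(−0.06931·36) = 12.783 mg/L
Dose 5 (325 mg at t=32 h): 325·exp(−0.06931·28) = 46.666 mg/L
Dose 6 (290 mg at t=40 h): 290·exp(−0.06931·20) = 72.500 mg/L
Dose 7 (360 mg at t=48 h): 360·exp(−0.06931·12) = 156.699 mg/L
Dose 8 (285 mg at t=56 h): 285·exp(−0.06931·4) = 215.990 mg/L
C(60) = 2.969 + 10.746 + 8.289 + 12.783 + 46.666 + 72.500 + 156.699 + 215.990 = 526.641 mg/L

526.641 mg/L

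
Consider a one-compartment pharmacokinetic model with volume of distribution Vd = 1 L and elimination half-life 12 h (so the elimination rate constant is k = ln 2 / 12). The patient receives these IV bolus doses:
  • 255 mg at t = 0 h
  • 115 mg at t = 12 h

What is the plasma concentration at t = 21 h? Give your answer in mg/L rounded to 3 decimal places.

k = ln 2 / 12 = 0.05776 per h
Dose 1 (255 mg at t=0 h): 255·exp(−0.05776·21) = 75.812 mg/L
Dose 2 (115 mg at t=12 h): 115·exp(−0.05776·9) = 68.379 mg/L
C(21) = 75.812 + 68.379 = 144.191 mg/L

144.191 mg/L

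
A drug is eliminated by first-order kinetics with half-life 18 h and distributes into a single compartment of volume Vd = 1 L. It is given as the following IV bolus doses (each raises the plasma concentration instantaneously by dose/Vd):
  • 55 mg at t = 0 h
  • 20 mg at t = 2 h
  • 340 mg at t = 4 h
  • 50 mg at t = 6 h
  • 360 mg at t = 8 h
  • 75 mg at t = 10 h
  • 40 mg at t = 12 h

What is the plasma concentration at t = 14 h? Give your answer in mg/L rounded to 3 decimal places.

k = ln 2 / 18 = 0.03851 per h
Dose 1 (55 mg at t=0 h): 55·exp(−0.03851·14) = 32.080 mg/L
Dose 2 (20 mg at t=2 h): 20·exp(−0.03851·12) = 12.599 mg/L
Dose 3 (340 mg at t=4 h): 340·exp(−0.03851·10) = 231.334 mg/L
Dose 4 (50 mg at t=6 h): 50·exp(−0.03851·8) = 36.743 mg/L
Dose 5 (360 mg at t=8 h): 360·exp(−0.03851·6) = 285.732 mg/L
Dose 6 (75 mg at t=10 h): 75·exp(−0.03851·4) = 64.293 mg/L
Dose 7 (40 mg at t=12 h): 40·exp(−0.03851·2) = 37.035 mg/L
C(14) = 32.080 + 12.599 + 231.334 + 36.743 + 285.732 + 64.293 + 37.035 = 699.817 mg/L

699.817 mg/L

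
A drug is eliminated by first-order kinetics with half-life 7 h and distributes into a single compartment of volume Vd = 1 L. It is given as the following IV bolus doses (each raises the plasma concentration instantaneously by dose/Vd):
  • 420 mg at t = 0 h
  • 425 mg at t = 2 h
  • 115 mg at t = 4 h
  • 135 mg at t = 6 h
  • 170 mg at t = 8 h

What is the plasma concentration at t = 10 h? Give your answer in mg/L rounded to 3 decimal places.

k = ln 2 / 7 = 0.09902 per h
Dose 1 (420 mg at t=0 h): 420·exp(−0.09902·10) = 156.029 mg/L
Dose 2 (425 mg at t=2 h): 425·exp(−0.09902·8) = 192.466 mg/L
Dose 3 (115 mg at t=4 h): 115·exp(−0.09902·6) = 63.485 mg/L
Dose 4 (135 mg at t=6 h): 135·exp(−0.09902·4) = 90.848 mg/L
Dose 5 (170 mg at t=8 h): 170·exp(−0.09902·2) = 139.457 mg/L
C(10) = 156.029 + 192.466 + 63.485 + 90.848 + 139.457 = 642.286 mg/L

642.286 mg/L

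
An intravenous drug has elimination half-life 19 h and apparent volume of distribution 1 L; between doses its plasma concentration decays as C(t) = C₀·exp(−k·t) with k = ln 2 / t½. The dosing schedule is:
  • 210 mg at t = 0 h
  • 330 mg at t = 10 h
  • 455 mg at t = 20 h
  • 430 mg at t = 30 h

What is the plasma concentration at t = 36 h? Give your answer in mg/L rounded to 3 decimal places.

k = ln 2 / 19 = 0.03648 per h
Dose 1 (210 mg at t=0 h): 210·exp(−0.03648·36) = 56.474 mg/L
Dose 2 (330 mg at t=10 h): 330·exp(−0.03648·26) = 127.814 mg/L
Dose 3 (455 mg at t=20 h): 455·exp(−0.03648·16) = 253.812 mg/L
Dose 4 (430 mg at t=30 h): 430·exp(−0.03648·6) = 345.467 mg/L
C(36) = 56.474 + 127.814 + 253.812 + 345.467 = 783.567 mg/L

783.567 mg/L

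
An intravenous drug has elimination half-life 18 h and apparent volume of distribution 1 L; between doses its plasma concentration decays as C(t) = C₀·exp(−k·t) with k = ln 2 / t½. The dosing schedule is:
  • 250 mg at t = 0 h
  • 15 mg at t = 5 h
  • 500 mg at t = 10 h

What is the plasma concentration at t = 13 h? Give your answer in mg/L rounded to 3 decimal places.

608.013 mg/L

k = ln 2 / 18 = 0.03851 per h
Dose 1 (250 mg at t=0 h): 250·exp(−0.03851·13) = 151.541 mg/L
Dose 2 (15 mg at t=5 h): 15·exp(−0.03851·8) = 11.023 mg/L
Dose 3 (500 mg at t=10 h): 500·exp(−0.03851·3) = 445.449 mg/L
C(13) = 151.541 + 11.023 + 445.449 = 608.013 mg/L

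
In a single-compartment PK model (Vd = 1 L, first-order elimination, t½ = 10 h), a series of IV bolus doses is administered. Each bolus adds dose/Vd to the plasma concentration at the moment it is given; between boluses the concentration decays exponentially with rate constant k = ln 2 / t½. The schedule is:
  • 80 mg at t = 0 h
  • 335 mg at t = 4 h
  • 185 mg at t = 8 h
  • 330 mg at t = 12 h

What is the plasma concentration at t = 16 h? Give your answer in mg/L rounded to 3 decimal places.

528.555 mg/L

k = ln 2 / 10 = 0.06931 per h
Dose 1 (80 mg at t=0 h): 80·exp(−0.06931·16) = 26.390 mg/L
Dose 2 (335 mg at t=4 h): 335·exp(−0.06931·12) = 145.817 mg/L
Dose 3 (185 mg at t=8 h): 185·exp(−0.06931·8) = 106.255 mg/L
Dose 4 (330 mg at t=12 h): 330·exp(−0.06931·4) = 250.093 mg/L
C(16) = 26.390 + 145.817 + 106.255 + 250.093 = 528.555 mg/L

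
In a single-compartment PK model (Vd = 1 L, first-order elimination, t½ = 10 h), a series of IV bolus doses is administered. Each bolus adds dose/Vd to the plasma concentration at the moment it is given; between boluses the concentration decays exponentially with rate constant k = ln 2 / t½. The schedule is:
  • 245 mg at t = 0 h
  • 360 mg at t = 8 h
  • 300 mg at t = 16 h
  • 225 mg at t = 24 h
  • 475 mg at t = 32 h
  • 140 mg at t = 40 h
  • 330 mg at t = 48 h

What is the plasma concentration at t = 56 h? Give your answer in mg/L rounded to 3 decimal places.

386.922 mg/L

k = ln 2 / 10 = 0.06931 per h
Dose 1 (245 mg at t=0 h): 245·exp(−0.06931·56) = 5.051 mg/L
Dose 2 (360 mg at t=8 h): 360·exp(−0.06931·48) = 12.923 mg/L
Dose 3 (300 mg at t=16 h): 300·exp(−0.06931·40) = 18.750 mg/L
Dose 4 (225 mg at t=24 h): 225·exp(−0.06931·32) = 24.484 mg/L
Dose 5 (475 mg at t=32 h): 475·exp(−0.06931·24) = 89.996 mg/L
Dose 6 (140 mg at t=40 h): 140·exp(−0.06931·16) = 46.183 mg/L
Dose 7 (330 mg at t=48 h): 330·exp(−0.06931·8) = 189.535 mg/L
C(56) = 5.051 + 12.923 + 18.750 + 24.484 + 89.996 + 46.183 + 189.535 = 386.922 mg/L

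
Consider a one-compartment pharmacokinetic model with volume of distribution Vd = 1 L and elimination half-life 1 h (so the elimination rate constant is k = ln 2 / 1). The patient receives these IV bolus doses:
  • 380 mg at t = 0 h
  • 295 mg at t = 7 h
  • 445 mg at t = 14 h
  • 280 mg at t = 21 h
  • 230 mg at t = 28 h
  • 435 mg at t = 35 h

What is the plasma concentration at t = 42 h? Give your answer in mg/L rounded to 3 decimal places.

k = ln 2 / 1 = 0.69315 per h
Dose 1 (380 mg at t=0 h): 380·exp(−0.69315·42) = 0.000 mg/L
Dose 2 (295 mg at t=7 h): 295·exp(−0.69315·35) = 0.000 mg/L
Dose 3 (445 mg at t=14 h): 445·exp(−0.69315·28) = 0.000 mg/L
Dose 4 (280 mg at t=21 h): 280·exp(−0.69315·21) = 0.000 mg/L
Dose 5 (230 mg at t=28 h): 230·exp(−0.69315·14) = 0.014 mg/L
Dose 6 (435 mg at t=35 h): 435·exp(−0.69315·7) = 3.398 mg/L
C(42) = 0.000 + 0.000 + 0.000 + 0.000 + 0.014 + 3.398 = 3.413 mg/L

3.413 mg/L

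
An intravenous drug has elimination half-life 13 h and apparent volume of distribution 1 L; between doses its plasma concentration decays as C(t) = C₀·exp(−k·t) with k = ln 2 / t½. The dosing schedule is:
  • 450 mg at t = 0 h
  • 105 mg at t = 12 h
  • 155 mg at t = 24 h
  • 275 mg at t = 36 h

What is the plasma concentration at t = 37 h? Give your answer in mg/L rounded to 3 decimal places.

k = ln 2 / 13 = 0.05332 per h
Dose 1 (450 mg at t=0 h): 450·exp(−0.05332·37) = 62.580 mg/L
Dose 2 (105 mg at t=12 h): 105·exp(−0.05332·25) = 27.688 mg/L
Dose 3 (155 mg at t=24 h): 155·exp(−0.05332·13) = 77.500 mg/L
Dose 4 (275 mg at t=36 h): 275·exp(−0.05332·1) = 260.721 mg/L
C(37) = 62.580 + 27.688 + 77.500 + 260.721 = 428.489 mg/L

428.489 mg/L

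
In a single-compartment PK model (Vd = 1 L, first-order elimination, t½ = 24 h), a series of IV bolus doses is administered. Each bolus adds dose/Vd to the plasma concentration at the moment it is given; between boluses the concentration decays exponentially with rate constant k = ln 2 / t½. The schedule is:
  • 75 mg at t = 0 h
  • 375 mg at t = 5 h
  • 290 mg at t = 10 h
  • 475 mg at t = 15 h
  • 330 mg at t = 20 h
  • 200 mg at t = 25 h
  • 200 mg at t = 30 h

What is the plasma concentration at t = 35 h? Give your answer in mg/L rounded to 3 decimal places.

k = ln 2 / 24 = 0.02888 per h
Dose 1 (75 mg at t=0 h): 75·exp(−0.02888·35) = 27.293 mg/L
Dose 2 (375 mg at t=5 h): 375·exp(−0.02888·30) = 157.668 mg/L
Dose 3 (290 mg at t=10 h): 290·exp(−0.02888·25) = 140.872 mg/L
Dose 4 (475 mg at t=15 h): 475·exp(−0.02888·20) = 266.585 mg/L
Dose 5 (330 mg at t=20 h): 330·exp(−0.02888·15) = 213.979 mg/L
Dose 6 (200 mg at t=25 h): 200·exp(−0.02888·10) = 149.831 mg/L
Dose 7 (200 mg at t=30 h): 200·exp(−0.02888·5) = 173.107 mg/L
C(35) = 27.293 + 157.668 + 140.872 + 266.585 + 213.979 + 149.831 + 173.107 = 1129.335 mg/L

1129.335 mg/L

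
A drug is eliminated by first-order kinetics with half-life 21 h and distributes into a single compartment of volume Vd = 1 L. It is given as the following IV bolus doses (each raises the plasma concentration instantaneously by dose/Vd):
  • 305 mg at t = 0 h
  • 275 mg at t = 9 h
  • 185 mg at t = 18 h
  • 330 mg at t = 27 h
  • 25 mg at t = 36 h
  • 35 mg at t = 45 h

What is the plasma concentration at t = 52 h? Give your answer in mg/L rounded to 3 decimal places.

k = ln 2 / 21 = 0.03301 per h
Dose 1 (305 mg at t=0 h): 305·exp(−0.03301·52) = 54.814 mg/L
Dose 2 (275 mg at t=9 h): 275·exp(−0.03301·43) = 66.518 mg/L
Dose 3 (185 mg at t=18 h): 185·exp(−0.03301·34) = 60.227 mg/L
Dose 4 (330 mg at t=27 h): 330·exp(−0.03301·25) = 144.592 mg/L
Dose 5 (25 mg at t=36 h): 25·exp(−0.03301·16) = 14.743 mg/L
Dose 6 (35 mg at t=45 h): 35·exp(−0.03301·7) = 27.780 mg/L
C(52) = 54.814 + 66.518 + 60.227 + 144.592 + 14.743 + 27.780 = 368.673 mg/L

368.673 mg/L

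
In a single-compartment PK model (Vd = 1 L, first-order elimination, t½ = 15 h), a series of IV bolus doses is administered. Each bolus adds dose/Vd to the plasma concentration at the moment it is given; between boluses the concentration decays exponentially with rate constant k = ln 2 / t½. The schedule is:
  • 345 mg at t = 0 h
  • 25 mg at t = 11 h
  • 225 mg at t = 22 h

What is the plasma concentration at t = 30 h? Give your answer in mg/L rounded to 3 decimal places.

k = ln 2 / 15 = 0.04621 per h
Dose 1 (345 mg at t=0 h): 345·exp(−0.04621·30) = 86.250 mg/L
Dose 2 (25 mg at t=11 h): 25·exp(−0.04621·19) = 10.390 mg/L
Dose 3 (225 mg at t=22 h): 225·exp(−0.04621·8) = 155.465 mg/L
C(30) = 86.250 + 10.390 + 155.465 = 252.106 mg/L

252.106 mg/L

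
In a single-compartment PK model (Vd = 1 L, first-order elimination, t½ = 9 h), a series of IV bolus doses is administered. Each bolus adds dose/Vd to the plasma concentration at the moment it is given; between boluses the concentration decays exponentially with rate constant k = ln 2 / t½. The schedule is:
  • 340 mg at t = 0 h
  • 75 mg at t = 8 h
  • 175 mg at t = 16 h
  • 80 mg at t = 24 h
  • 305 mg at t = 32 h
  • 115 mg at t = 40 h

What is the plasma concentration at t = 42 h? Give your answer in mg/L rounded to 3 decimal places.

302.260 mg/L

k = ln 2 / 9 = 0.07702 per h
Dose 1 (340 mg at t=0 h): 340·exp(−0.07702·42) = 13.387 mg/L
Dose 2 (75 mg at t=8 h): 75·exp(−0.07702·34) = 5.468 mg/L
Dose 3 (175 mg at t=16 h): 175·exp(−0.07702·26) = 23.626 mg/L
Dose 4 (80 mg at t=24 h): 80·exp(−0.07702·18) = 20.000 mg/L
Dose 5 (305 mg at t=32 h): 305·exp(−0.07702·10) = 141.196 mg/L
Dose 6 (115 mg at t=40 h): 115·exp(−0.07702·2) = 98.583 mg/L
C(42) = 13.387 + 5.468 + 23.626 + 20.000 + 141.196 + 98.583 = 302.260 mg/L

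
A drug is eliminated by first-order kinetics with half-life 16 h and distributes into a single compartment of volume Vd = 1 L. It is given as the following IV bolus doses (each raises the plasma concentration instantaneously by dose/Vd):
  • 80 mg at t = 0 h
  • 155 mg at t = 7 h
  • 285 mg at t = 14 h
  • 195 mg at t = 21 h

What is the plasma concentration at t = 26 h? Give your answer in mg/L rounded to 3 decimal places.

420.476 mg/L

k = ln 2 / 16 = 0.04332 per h
Dose 1 (80 mg at t=0 h): 80·exp(−0.04332·26) = 25.937 mg/L
Dose 2 (155 mg at t=7 h): 155·exp(−0.04332·19) = 68.055 mg/L
Dose 3 (285 mg at t=14 h): 285·exp(−0.04332·12) = 169.462 mg/L
Dose 4 (195 mg at t=21 h): 195·exp(−0.04332·5) = 157.023 mg/L
C(26) = 25.937 + 68.055 + 169.462 + 157.023 = 420.476 mg/L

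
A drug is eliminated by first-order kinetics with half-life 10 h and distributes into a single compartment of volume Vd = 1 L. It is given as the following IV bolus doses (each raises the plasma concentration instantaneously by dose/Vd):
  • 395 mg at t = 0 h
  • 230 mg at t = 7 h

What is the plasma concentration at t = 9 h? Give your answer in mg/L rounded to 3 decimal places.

k = ln 2 / 10 = 0.06931 per h
Dose 1 (395 mg at t=0 h): 395·exp(−0.06931·9) = 211.675 mg/L
Dose 2 (230 mg at t=7 h): 230·exp(−0.06931·2) = 200.227 mg/L
C(9) = 211.675 + 200.227 = 411.902 mg/L

411.902 mg/L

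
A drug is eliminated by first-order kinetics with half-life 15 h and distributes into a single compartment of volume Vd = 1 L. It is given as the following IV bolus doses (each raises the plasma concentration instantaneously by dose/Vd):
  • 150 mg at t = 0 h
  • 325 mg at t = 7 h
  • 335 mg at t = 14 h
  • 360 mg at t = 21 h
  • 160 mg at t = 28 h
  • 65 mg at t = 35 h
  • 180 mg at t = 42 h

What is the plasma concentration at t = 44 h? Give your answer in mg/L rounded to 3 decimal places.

k = ln 2 / 15 = 0.04621 per h
Dose 1 (150 mg at t=0 h): 150·exp(−0.04621·44) = 19.637 mg/L
Dose 2 (325 mg at t=7 h): 325·exp(−0.04621·37) = 58.795 mg/L
Dose 3 (335 mg at t=14 h): 335·exp(−0.04621·30) = 83.750 mg/L
Dose 4 (360 mg at t=21 h): 360·exp(−0.04621·23) = 124.372 mg/L
Dose 5 (160 mg at t=28 h): 160·exp(−0.04621·16) = 76.387 mg/L
Dose 6 (65 mg at t=35 h): 65·exp(−0.04621·9) = 42.884 mg/L
Dose 7 (180 mg at t=42 h): 180·exp(−0.04621·2) = 164.110 mg/L
C(44) = 19.637 + 58.795 + 83.750 + 124.372 + 76.387 + 42.884 + 164.110 = 569.936 mg/L

569.936 mg/L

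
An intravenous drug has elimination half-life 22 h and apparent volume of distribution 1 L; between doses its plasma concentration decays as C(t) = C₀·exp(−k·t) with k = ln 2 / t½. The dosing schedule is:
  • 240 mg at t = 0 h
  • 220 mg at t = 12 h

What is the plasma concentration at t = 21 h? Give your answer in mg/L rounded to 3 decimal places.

k = ln 2 / 22 = 0.03151 per h
Dose 1 (240 mg at t=0 h): 240·exp(−0.03151·21) = 123.841 mg/L
Dose 2 (220 mg at t=12 h): 220·exp(−0.03151·9) = 165.682 mg/L
C(21) = 123.841 + 165.682 = 289.523 mg/L

289.523 mg/L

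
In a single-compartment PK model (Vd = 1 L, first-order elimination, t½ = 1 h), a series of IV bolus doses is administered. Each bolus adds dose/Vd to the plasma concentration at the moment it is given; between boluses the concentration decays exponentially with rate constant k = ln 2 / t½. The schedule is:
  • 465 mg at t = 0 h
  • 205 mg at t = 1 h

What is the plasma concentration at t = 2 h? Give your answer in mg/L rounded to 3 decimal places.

218.750 mg/L

k = ln 2 / 1 = 0.69315 per h
Dose 1 (465 mg at t=0 h): 465·exp(−0.69315·2) = 116.250 mg/L
Dose 2 (205 mg at t=1 h): 205·exp(−0.69315·1) = 102.500 mg/L
C(2) = 116.250 + 102.500 = 218.750 mg/L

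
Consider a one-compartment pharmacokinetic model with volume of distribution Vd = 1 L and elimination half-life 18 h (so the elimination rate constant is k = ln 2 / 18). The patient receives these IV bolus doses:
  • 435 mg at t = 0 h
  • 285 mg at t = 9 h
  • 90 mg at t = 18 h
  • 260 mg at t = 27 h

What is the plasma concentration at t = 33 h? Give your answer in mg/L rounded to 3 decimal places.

k = ln 2 / 18 = 0.03851 per h
Dose 1 (435 mg at t=0 h): 435·exp(−0.03851·33) = 122.068 mg/L
Dose 2 (285 mg at t=9 h): 285·exp(−0.03851·24) = 113.102 mg/L
Dose 3 (90 mg at t=18 h): 90·exp(−0.03851·15) = 50.511 mg/L
Dose 4 (260 mg at t=27 h): 260·exp(−0.03851·6) = 206.362 mg/L
C(33) = 122.068 + 113.102 + 50.511 + 206.362 = 492.043 mg/L

492.043 mg/L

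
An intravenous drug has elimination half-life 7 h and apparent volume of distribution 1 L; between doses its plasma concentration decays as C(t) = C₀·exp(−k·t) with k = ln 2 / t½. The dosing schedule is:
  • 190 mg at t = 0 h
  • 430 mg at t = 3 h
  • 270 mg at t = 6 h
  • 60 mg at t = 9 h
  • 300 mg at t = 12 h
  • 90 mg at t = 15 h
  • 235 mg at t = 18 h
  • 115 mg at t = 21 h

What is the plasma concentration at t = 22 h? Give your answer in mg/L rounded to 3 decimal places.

577.718 mg/L

k = ln 2 / 7 = 0.09902 per h
Dose 1 (190 mg at t=0 h): 190·exp(−0.09902·22) = 21.511 mg/L
Dose 2 (430 mg at t=3 h): 430·exp(−0.09902·19) = 65.522 mg/L
Dose 3 (270 mg at t=6 h): 270·exp(−0.09902·16) = 55.373 mg/L
Dose 4 (60 mg at t=9 h): 60·exp(−0.09902·13) = 16.561 mg/L
Dose 5 (300 mg at t=12 h): 300·exp(−0.09902·10) = 111.450 mg/L
Dose 6 (90 mg at t=15 h): 90·exp(−0.09902·7) = 45.000 mg/L
Dose 7 (235 mg at t=18 h): 235·exp(−0.09902·4) = 158.143 mg/L
Dose 8 (115 mg at t=21 h): 115·exp(−0.09902·1) = 104.158 mg/L
C(22) = 21.511 + 65.522 + 55.373 + 16.561 + 111.450 + 45.000 + 158.143 + 104.158 = 577.718 mg/L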